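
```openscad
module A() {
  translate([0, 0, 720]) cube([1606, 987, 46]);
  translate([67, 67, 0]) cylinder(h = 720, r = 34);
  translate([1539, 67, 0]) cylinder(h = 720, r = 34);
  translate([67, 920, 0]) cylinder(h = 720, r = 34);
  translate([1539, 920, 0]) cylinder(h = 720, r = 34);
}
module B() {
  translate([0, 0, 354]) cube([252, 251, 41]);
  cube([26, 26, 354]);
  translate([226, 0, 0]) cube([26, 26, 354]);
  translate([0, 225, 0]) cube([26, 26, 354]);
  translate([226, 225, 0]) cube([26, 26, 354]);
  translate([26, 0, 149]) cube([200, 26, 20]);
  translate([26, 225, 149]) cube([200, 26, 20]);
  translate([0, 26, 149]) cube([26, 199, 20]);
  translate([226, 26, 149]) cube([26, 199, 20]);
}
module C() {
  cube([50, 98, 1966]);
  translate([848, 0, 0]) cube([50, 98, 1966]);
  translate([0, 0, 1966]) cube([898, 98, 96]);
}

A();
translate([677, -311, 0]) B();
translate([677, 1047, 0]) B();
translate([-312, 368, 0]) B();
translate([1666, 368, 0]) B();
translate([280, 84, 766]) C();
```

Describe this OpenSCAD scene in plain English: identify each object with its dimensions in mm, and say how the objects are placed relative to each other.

A is a table with a 1606×987 mm rectangular top, 46 mm thick, top surface at z = 766 mm, supported by four round legs of 68 mm diameter, each leg's bounding box inset 33 mm from the nearest pair of top edges, running from the floor.

B is a four-legged stool. The seat is 252×251 mm, 41 mm thick, top at z = 395 mm. It stands on four square legs, each 26×26 mm in cross-section, from z = 0 to the seat underside, each flush with a corner of the seat. Four stretchers, 26 mm wide and 20 mm tall, connect adjacent legs with their undersides at z = 149 mm, each running between the inner faces of the legs it joins and aligned with the legs' outer faces on the other axis.

C is a door frame. The clear opening is 798 mm wide and 1966 mm high. Two 50 mm wide jambs, 98 mm deep, stand either side of the opening from the floor to the top of the opening. A 96 mm thick head sits across the top of both jambs, spanning the full outside width of the frame.

Four stools sit around the table at the −y, +y, −x, +x sides. The door frame is on top of the table.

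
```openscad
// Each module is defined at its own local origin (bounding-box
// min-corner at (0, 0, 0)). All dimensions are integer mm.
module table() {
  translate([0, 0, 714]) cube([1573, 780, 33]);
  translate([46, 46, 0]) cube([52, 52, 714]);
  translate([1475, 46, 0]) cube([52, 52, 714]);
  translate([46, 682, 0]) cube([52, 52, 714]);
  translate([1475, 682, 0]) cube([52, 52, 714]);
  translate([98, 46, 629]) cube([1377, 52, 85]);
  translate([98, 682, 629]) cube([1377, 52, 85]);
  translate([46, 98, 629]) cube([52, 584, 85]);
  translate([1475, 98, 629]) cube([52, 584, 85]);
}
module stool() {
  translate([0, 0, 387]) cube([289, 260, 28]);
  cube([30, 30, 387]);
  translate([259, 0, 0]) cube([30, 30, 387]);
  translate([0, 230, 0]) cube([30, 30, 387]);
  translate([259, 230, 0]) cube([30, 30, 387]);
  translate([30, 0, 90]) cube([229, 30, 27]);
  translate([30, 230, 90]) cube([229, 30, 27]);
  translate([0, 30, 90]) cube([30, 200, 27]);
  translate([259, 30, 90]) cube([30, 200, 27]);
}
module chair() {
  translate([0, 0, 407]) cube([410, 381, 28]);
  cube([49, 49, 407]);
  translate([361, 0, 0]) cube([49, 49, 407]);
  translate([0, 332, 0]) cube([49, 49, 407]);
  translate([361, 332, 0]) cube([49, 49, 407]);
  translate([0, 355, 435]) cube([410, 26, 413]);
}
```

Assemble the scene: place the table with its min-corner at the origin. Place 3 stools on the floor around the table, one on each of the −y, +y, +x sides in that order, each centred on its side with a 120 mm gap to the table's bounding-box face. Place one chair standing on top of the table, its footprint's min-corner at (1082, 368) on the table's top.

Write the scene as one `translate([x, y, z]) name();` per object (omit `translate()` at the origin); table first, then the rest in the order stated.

table();
translate([642, -380, 0]) stool();
translate([642, 900, 0]) stool();
translate([1693, 260, 0]) stool();
translate([1082, 368, 747]) chair();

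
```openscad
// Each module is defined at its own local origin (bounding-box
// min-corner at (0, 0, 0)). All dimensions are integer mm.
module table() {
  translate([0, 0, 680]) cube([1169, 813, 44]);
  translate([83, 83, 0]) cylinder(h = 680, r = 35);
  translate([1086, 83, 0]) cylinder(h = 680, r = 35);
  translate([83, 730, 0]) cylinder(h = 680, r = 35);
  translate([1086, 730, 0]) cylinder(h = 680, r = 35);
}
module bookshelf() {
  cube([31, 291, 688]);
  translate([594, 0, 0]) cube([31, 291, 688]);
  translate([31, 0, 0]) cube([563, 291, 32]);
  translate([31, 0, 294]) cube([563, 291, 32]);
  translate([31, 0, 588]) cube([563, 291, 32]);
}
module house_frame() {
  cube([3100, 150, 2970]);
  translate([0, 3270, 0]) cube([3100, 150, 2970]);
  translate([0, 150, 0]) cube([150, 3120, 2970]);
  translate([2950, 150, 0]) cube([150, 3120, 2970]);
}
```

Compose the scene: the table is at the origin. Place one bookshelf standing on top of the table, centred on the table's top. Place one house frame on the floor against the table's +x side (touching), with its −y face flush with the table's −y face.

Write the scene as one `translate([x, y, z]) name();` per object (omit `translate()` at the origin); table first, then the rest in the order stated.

table();
translate([272, 261, 724]) bookshelf();
translate([1169, 0, 0]) house_frame();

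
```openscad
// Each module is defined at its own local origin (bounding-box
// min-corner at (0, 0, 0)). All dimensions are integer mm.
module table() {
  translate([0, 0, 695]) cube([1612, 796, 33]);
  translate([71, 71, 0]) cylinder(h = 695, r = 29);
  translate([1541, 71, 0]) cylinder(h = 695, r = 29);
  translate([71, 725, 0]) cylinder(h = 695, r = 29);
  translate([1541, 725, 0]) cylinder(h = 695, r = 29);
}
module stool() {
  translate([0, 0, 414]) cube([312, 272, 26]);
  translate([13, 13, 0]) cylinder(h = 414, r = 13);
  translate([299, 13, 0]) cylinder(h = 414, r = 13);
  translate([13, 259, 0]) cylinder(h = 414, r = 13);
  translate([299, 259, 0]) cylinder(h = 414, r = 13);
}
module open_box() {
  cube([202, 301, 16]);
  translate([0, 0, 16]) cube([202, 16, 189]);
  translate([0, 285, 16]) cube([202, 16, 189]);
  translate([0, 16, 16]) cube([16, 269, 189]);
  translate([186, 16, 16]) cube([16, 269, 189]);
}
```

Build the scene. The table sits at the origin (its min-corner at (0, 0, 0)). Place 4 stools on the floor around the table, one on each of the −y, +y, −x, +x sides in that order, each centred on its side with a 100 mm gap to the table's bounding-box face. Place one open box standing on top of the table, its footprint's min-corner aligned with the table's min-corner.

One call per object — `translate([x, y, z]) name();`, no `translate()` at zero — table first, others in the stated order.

table();
translate([650, -372, 0]) stool();
translate([650, 896, 0]) stool();
translate([-412, 262, 0]) stool();
translate([1712, 262, 0]) stool();
translate([0, 0, 728]) open_box();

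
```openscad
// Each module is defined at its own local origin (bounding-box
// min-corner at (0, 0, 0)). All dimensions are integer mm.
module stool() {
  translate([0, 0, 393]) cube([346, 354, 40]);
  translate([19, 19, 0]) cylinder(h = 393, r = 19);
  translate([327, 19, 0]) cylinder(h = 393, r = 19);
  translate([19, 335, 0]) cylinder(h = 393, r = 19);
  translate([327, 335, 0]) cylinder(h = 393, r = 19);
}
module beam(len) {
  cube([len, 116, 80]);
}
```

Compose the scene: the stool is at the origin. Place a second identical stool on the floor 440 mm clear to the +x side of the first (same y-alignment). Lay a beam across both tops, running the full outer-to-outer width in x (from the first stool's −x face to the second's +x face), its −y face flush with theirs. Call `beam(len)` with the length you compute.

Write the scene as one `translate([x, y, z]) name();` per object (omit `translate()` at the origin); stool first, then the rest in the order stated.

stool();
translate([786, 0, 0]) stool();
translate([0, 0, 433]) beam(1132);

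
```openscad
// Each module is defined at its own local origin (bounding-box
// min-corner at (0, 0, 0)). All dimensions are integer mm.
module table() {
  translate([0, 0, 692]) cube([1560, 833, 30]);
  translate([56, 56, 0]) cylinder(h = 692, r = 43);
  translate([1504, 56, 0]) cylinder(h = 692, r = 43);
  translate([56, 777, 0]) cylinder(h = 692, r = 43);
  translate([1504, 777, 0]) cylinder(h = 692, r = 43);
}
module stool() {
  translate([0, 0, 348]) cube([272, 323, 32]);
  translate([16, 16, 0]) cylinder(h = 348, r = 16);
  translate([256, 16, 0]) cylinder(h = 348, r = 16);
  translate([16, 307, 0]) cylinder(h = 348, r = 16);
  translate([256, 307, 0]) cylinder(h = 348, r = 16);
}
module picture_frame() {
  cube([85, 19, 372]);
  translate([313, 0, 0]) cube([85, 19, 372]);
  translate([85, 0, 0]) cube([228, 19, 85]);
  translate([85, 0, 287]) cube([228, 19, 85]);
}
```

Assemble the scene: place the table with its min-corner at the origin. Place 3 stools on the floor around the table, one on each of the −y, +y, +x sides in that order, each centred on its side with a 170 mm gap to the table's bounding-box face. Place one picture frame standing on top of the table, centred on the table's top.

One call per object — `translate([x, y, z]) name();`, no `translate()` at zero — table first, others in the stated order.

table();
translate([644, -493, 0]) stool();
translate([644, 1003, 0]) stool();
translate([1730, 255, 0]) stool();
translate([581, 407, 722]) picture_frame();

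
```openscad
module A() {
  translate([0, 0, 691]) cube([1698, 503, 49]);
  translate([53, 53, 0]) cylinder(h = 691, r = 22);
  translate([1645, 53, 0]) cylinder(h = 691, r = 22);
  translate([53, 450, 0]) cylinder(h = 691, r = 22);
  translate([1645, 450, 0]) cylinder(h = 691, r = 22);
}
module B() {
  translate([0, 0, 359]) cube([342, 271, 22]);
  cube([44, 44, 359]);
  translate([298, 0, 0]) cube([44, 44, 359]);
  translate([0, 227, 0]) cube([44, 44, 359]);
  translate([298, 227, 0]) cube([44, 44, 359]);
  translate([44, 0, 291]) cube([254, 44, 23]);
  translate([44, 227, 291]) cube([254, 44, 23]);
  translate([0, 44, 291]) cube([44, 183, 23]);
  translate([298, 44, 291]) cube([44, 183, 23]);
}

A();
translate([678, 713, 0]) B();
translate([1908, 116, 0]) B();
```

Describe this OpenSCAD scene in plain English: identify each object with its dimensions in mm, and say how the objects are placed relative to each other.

A is a table with a 1698×503 mm rectangular top, 49 mm thick, top surface at z = 740 mm, supported by four round legs of 44 mm diameter, each leg's bounding box inset 31 mm from the nearest pair of top edges, running from the floor.

B is a simple wooden stool: a rectangular seat 342 mm (x) by 271 mm (y), 22 mm thick, top face at z = 381 mm, on four square legs, each 44×44 mm in cross-section. The legs rest on z = 0, each flush with a corner of the seat. Four stretchers, 44 mm wide and 23 mm tall, connect adjacent legs with their undersides at z = 291 mm, each running between the inner faces of the legs it joins and aligned with the legs' outer faces on the other axis.

Two stools sit around the table at the +y, +x sides.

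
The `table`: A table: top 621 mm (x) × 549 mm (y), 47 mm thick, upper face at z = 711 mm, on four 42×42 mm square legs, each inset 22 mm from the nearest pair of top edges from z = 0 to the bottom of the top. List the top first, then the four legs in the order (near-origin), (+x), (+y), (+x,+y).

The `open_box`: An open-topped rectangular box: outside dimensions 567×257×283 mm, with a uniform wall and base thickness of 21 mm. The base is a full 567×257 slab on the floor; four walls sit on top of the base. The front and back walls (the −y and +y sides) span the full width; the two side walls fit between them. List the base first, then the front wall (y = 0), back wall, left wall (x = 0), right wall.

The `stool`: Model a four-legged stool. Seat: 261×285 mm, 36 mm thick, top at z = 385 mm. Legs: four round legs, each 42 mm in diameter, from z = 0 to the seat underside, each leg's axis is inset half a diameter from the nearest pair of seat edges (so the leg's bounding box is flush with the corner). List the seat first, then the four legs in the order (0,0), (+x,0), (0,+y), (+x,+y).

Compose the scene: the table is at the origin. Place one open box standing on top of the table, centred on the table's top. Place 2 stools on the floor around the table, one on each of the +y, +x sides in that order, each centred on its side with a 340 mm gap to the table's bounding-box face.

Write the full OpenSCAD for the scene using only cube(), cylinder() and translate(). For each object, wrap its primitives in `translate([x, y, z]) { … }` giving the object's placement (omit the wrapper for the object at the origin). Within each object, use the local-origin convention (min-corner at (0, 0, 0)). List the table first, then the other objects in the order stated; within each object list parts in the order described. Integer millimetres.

translate([0, 0, 664]) cube([621, 549, 47]);
translate([22, 22, 0]) cube([42, 42, 664]);
translate([557, 22, 0]) cube([42, 42, 664]);
translate([22, 485, 0]) cube([42, 42, 664]);
translate([557, 485, 0]) cube([42, 42, 664]);
translate([27, 146, 711]) {
  cube([567, 257, 21]);
  translate([0, 0, 21]) cube([567, 21, 262]);
  translate([0, 236, 21]) cube([567, 21, 262]);
  translate([0, 21, 21]) cube([21, 215, 262]);
  translate([546, 21, 21]) cube([21, 215, 262]);
}
translate([180, 889, 0]) {
  translate([0, 0, 349]) cube([261, 285, 36]);
  translate([21, 21, 0]) cylinder(h = 349, r = 21);
  translate([240, 21, 0]) cylinder(h = 349, r = 21);
  translate([21, 264, 0]) cylinder(h = 349, r = 21);
  translate([240, 264, 0]) cylinder(h = 349, r = 21);
}
translate([961, 132, 0]) {
  translate([0, 0, 349]) cube([261, 285, 36]);
  translate([21, 21, 0]) cylinder(h = 349, r = 21);
  translate([240, 21, 0]) cylinder(h = 349, r = 21);
  translate([21, 264, 0]) cylinder(h = 349, r = 21);
  translate([240, 264, 0]) cylinder(h = 349, r = 21);
}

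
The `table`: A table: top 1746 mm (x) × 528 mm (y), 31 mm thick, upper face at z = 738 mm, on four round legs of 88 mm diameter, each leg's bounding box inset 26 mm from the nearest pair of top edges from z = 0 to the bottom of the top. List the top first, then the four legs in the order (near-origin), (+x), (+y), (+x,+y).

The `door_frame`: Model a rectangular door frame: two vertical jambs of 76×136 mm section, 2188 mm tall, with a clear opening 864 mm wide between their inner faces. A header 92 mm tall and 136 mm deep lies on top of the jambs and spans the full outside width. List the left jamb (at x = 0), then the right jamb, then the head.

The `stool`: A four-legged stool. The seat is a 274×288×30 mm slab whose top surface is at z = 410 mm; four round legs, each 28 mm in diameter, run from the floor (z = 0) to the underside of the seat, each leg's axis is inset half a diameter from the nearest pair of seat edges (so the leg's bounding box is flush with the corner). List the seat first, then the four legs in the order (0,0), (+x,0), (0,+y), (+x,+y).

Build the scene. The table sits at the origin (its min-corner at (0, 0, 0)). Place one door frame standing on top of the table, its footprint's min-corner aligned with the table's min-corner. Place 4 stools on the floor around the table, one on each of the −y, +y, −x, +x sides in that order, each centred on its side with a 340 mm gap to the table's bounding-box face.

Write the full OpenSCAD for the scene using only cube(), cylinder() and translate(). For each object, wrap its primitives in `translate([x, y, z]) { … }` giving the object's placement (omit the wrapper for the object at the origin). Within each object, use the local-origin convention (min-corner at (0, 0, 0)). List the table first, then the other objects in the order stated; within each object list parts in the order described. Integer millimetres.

translate([0, 0, 707]) cube([1746, 528, 31]);
translate([70, 70, 0]) cylinder(h = 707, r = 44);
translate([1676, 70, 0]) cylinder(h = 707, r = 44);
translate([70, 458, 0]) cylinder(h = 707, r = 44);
translate([1676, 458, 0]) cylinder(h = 707, r = 44);
translate([0, 0, 738]) {
  cube([76, 136, 2188]);
  translate([940, 0, 0]) cube([76, 136, 2188]);
  translate([0, 0, 2188]) cube([1016, 136, 92]);
}
translate([736, -628, 0]) {
  translate([0, 0, 380]) cube([274, 288, 30]);
  translate([14, 14, 0]) cylinder(h = 380, r = 14);
  translate([260, 14, 0]) cylinder(h = 380, r = 14);
  translate([14, 274, 0]) cylinder(h = 380, r = 14);
  translate([260, 274, 0]) cylinder(h = 380, r = 14);
}
translate([736, 868, 0]) {
  translate([0, 0, 380]) cube([274, 288, 30]);
  translate([14, 14, 0]) cylinder(h = 380, r = 14);
  translate([260, 14, 0]) cylinder(h = 380, r = 14);
  translate([14, 274, 0]) cylinder(h = 380, r = 14);
  translate([260, 274, 0]) cylinder(h = 380, r = 14);
}
translate([-614, 120, 0]) {
  translate([0, 0, 380]) cube([274, 288, 30]);
  translate([14, 14, 0]) cylinder(h = 380, r = 14);
  translate([260, 14, 0]) cylinder(h = 380, r = 14);
  translate([14, 274, 0]) cylinder(h = 380, r = 14);
  translate([260, 274, 0]) cylinder(h = 380, r = 14);
}
translate([2086, 120, 0]) {
  translate([0, 0, 380]) cube([274, 288, 30]);
  translate([14, 14, 0]) cylinder(h = 380, r = 14);
  translate([260, 14, 0]) cylinder(h = 380, r = 14);
  translate([14, 274, 0]) cylinder(h = 380, r = 14);
  translate([260, 274, 0]) cylinder(h = 380, r = 14);
}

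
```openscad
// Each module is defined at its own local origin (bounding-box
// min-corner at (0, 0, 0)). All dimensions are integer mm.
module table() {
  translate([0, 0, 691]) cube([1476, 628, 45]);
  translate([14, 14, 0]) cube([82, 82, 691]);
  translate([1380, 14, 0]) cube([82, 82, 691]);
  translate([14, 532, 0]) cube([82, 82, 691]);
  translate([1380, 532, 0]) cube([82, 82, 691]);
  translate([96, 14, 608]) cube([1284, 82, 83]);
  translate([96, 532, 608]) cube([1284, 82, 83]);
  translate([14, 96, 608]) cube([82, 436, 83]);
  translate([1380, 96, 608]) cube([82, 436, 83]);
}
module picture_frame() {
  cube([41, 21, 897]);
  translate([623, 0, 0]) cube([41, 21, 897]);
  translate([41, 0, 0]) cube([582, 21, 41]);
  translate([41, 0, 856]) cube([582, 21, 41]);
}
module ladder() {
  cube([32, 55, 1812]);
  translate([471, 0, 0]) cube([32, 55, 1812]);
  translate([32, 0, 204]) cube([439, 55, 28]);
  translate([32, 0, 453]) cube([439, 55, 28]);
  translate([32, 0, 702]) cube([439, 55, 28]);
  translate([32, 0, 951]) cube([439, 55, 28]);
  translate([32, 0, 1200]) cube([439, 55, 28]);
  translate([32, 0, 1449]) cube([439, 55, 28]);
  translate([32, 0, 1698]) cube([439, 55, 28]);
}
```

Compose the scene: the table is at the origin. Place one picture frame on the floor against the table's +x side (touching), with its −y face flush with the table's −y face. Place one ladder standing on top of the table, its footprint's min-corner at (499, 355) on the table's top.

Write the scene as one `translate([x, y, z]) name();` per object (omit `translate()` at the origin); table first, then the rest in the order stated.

table();
translate([1476, 0, 0]) picture_frame();
translate([499, 355, 736]) ladder();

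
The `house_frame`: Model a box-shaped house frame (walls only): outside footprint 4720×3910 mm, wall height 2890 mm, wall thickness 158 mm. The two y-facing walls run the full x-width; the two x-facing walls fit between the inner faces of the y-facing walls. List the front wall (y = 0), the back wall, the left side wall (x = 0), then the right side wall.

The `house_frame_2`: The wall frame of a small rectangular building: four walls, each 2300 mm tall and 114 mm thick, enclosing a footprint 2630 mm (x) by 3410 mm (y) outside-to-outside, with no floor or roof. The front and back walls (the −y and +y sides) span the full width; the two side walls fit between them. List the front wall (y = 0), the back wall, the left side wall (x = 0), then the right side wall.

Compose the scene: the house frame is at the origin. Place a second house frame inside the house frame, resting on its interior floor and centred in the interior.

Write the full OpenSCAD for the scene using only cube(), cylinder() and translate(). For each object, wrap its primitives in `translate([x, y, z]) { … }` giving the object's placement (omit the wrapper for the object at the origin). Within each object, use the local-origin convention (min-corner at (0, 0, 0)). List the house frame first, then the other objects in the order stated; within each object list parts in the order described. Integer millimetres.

cube([4720, 158, 2890]);
translate([0, 3752, 0]) cube([4720, 158, 2890]);
translate([0, 158, 0]) cube([158, 3594, 2890]);
translate([4562, 158, 0]) cube([158, 3594, 2890]);
translate([1045, 250, 0]) {
  cube([2630, 114, 2300]);
  translate([0, 3296, 0]) cube([2630, 114, 2300]);
  translate([0, 114, 0]) cube([114, 3182, 2300]);
  translate([2516, 114, 0]) cube([114, 3182, 2300]);
}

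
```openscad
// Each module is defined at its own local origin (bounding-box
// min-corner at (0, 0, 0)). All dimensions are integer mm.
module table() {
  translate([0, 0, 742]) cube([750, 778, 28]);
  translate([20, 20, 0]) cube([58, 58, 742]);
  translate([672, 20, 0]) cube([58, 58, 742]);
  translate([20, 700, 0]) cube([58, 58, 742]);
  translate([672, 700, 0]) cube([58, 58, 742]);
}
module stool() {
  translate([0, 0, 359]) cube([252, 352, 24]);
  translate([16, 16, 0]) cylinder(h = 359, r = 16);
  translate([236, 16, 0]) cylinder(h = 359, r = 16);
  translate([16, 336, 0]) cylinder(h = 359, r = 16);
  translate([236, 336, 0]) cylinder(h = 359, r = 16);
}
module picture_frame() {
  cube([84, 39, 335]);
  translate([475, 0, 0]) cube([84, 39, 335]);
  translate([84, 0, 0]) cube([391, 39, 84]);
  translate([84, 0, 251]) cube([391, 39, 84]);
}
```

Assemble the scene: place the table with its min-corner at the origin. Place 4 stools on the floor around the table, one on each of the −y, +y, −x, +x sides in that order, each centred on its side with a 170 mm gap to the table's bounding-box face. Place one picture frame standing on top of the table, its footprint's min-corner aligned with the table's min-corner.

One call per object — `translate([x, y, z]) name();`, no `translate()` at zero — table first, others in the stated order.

table();
translate([249, -522, 0]) stool();
translate([249, 948, 0]) stool();
translate([-422, 213, 0]) stool();
translate([920, 213, 0]) stool();
translate([0, 0, 770]) picture_frame();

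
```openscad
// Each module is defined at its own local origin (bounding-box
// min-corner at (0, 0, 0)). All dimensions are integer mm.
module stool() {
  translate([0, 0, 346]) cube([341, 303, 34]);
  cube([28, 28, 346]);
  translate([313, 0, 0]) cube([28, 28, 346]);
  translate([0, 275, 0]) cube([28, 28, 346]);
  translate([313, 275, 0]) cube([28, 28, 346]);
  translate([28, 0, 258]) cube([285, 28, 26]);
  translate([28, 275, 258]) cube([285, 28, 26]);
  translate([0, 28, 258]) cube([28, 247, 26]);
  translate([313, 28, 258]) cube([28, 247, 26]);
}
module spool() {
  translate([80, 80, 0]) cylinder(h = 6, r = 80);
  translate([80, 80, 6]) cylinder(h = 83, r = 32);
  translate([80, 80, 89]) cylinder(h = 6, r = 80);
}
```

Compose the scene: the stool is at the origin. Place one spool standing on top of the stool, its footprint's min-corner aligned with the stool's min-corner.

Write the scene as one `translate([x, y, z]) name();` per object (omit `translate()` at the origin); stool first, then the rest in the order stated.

stool();
translate([0, 0, 380]) spool();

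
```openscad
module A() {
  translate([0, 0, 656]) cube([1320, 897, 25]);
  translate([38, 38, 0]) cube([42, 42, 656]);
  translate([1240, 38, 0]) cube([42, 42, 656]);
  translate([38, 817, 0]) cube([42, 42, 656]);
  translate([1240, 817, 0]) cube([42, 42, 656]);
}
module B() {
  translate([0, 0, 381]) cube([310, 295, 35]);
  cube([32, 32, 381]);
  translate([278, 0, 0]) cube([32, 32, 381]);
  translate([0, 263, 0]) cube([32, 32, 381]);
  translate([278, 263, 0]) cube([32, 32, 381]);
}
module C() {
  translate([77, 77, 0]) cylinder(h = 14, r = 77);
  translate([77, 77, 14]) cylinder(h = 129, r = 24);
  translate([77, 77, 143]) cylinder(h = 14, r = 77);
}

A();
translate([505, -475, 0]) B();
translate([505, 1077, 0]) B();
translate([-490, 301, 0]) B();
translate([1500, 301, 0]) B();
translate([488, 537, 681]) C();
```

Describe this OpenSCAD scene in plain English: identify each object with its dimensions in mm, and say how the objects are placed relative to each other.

A is a table: top 1320 mm (x) × 897 mm (y), 25 mm thick, upper face at z = 681 mm, on four 42×42 mm square legs, each inset 38 mm from the nearest pair of top edges, running from z = 0 to the bottom of the top.

B is a simple wooden stool: a rectangular seat 310 mm (x) by 295 mm (y), 35 mm thick, top face at z = 416 mm, on four square legs, each 32×32 mm in cross-section. The legs rest on z = 0, each flush with a corner of the seat.

C is a spool: two coaxial disc flanges of radius 77 mm and thickness 14 mm, joined by a core cylinder of radius 24 mm and height 129 mm. The lower flange rests on z = 0 and the three cylinders share a vertical axis.

Four stools sit around the table at the −y, +y, −x, +x sides. The spool is on top of the table.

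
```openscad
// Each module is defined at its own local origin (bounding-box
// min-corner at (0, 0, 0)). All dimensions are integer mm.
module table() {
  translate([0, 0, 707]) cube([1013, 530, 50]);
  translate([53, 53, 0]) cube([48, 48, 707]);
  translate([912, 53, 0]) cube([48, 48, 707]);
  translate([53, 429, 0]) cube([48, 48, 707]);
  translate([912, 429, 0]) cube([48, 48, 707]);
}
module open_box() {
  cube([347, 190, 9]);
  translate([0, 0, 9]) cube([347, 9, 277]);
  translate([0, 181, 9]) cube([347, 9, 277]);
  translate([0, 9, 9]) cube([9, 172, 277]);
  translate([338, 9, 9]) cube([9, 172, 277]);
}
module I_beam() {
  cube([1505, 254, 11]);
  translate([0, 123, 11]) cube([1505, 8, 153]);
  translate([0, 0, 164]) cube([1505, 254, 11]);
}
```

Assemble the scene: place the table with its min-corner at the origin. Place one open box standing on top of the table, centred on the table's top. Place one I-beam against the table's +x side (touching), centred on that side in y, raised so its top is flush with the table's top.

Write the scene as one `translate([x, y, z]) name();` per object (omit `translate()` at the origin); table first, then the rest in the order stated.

table();
translate([333, 170, 757]) open_box();
translate([1013, 138, 582]) I_beam();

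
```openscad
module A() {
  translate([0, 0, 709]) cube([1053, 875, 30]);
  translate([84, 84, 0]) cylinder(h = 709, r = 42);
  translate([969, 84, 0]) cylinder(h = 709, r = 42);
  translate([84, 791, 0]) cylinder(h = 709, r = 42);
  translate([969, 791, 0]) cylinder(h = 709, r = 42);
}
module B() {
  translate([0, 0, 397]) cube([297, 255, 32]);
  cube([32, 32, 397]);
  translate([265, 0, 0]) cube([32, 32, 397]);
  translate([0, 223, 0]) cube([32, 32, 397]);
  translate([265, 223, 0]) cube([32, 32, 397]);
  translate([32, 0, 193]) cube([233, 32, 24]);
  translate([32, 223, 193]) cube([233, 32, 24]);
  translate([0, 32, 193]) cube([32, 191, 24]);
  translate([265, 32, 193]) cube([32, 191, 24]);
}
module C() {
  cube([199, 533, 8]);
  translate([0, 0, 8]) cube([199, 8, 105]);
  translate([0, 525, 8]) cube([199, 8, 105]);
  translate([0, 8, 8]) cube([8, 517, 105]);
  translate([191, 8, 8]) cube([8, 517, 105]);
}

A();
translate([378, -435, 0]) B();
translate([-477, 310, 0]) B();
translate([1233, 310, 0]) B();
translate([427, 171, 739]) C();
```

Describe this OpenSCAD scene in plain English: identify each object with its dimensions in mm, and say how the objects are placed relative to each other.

A is a table with a 1053×875 mm rectangular top, 30 mm thick, top surface at z = 739 mm, supported by four round legs of 84 mm diameter, each leg's bounding box inset 42 mm from the nearest pair of top edges, running from the floor.

B is a four-legged stool. The seat is 297×255 mm, 32 mm thick, top at z = 429 mm. It stands on four square legs, each 32×32 mm in cross-section, from z = 0 to the seat underside, each flush with a corner of the seat. Four stretchers, 32 mm wide and 24 mm tall, connect adjacent legs with their undersides at z = 193 mm, each running between the inner faces of the legs it joins and aligned with the legs' outer faces on the other axis.

C is an open storage box with external size 199×533×113 mm and wall thickness 8 mm (the base is also 8 mm thick). The base covers the whole footprint; the four walls stand on the base, with the y-facing walls full-width and the x-facing walls fitting between their inner faces.

Three stools sit around the table at the −y, −x, +x sides. The open box is on top of the table, centred.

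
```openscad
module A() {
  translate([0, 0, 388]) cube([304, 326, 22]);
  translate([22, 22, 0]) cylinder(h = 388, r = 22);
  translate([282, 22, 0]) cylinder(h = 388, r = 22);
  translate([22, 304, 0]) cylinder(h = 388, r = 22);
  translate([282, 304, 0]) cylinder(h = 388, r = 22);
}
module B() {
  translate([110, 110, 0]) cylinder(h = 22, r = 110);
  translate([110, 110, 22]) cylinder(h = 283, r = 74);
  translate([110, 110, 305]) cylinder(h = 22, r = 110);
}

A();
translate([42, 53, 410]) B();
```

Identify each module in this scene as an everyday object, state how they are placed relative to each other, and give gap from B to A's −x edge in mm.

The spool's min-x is at 42; the stool's min-x is 0; gap = 42 mm.

A is a stool. B is a spool. The spool is on top of the stool, centred. The gap from the spool to the stool's −x edge is 42 mm.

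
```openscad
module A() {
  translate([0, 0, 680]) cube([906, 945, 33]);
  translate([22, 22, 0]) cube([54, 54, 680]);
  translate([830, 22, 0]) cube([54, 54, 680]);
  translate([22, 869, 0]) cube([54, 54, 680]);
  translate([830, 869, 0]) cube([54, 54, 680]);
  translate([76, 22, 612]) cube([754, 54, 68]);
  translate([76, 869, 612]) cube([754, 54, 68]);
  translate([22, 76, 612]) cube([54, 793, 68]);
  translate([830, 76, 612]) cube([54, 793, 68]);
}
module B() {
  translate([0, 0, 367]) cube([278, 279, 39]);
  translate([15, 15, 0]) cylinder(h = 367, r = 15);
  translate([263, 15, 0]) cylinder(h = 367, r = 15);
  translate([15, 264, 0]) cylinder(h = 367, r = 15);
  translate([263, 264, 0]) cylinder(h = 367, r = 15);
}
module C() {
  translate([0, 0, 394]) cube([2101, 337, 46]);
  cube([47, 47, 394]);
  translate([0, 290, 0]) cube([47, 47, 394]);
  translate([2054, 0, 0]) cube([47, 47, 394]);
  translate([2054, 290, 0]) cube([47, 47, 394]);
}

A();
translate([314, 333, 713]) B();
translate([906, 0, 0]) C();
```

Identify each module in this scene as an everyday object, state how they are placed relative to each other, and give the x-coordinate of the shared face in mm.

The table's +x face and the bench's −x face are both at x = 906 mm.

A is a table. B is a stool. C is a bench. The stool is on top of the table, centred. The bench is against the table's +x side, with their −y faces flush. The x-coordinate of the shared face is 906 mm.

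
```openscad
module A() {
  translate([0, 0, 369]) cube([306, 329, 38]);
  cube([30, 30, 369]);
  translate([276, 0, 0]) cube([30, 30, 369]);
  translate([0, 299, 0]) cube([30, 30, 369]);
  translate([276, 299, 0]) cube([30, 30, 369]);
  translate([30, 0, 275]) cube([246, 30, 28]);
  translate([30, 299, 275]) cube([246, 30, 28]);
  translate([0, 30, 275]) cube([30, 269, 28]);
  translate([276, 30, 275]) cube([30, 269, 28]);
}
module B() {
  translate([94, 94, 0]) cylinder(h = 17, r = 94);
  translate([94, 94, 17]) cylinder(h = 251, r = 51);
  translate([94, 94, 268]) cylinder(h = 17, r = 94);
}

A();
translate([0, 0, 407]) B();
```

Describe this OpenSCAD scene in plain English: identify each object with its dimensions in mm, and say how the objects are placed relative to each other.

A is a simple wooden stool: a rectangular seat 306 mm (x) by 329 mm (y), 38 mm thick, top face at z = 407 mm, on four square legs, each 30×30 mm in cross-section. The legs rest on z = 0, each flush with a corner of the seat. Four stretchers, 30 mm wide and 28 mm tall, connect adjacent legs with their undersides at z = 275 mm, each running between the inner faces of the legs it joins and aligned with the legs' outer faces on the other axis.

B is a spool: two coaxial disc flanges of radius 94 mm and thickness 17 mm, joined by a core cylinder of radius 51 mm and height 251 mm. The lower flange rests on z = 0 and the three cylinders share a vertical axis.

The spool is on top of the stool.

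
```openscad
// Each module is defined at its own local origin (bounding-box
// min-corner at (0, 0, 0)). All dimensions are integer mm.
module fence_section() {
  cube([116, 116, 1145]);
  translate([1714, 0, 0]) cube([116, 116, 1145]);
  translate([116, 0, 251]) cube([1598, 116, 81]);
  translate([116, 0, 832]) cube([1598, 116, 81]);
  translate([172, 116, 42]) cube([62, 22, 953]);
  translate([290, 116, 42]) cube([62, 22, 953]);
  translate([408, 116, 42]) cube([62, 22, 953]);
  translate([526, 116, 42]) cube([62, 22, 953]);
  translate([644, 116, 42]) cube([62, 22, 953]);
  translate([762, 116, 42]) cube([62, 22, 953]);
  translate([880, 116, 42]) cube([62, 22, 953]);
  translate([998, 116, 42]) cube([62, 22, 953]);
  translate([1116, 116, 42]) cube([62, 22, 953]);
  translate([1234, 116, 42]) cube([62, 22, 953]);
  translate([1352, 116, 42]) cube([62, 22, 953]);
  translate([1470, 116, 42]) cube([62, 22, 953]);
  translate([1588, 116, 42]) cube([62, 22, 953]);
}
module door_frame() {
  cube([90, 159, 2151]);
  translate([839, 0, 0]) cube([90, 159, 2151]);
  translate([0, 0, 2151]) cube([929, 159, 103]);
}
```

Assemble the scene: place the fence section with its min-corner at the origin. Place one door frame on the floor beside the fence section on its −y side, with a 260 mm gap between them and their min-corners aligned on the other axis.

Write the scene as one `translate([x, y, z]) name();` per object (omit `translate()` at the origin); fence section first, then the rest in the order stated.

fence_section();
translate([0, -419, 0]) door_frame();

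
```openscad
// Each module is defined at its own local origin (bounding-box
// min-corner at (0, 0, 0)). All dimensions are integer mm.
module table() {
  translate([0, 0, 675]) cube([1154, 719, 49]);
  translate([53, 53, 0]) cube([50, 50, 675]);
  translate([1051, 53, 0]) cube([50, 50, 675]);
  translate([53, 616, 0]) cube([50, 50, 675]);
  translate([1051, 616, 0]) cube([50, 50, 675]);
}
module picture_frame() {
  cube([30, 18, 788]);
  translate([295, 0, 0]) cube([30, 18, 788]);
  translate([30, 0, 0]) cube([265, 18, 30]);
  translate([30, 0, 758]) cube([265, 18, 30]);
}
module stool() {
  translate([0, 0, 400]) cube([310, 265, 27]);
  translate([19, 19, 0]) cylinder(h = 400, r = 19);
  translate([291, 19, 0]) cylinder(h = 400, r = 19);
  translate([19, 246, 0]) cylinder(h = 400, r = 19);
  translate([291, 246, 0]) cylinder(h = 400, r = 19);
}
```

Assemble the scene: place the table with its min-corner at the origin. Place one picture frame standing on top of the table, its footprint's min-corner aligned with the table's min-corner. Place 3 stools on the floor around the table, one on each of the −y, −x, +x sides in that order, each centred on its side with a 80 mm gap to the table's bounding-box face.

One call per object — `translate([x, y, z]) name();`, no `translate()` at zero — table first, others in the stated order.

table();
translate([0, 0, 724]) picture_frame();
translate([422, -345, 0]) stool();
translate([-390, 227, 0]) stool();
translate([1234, 227, 0]) stool();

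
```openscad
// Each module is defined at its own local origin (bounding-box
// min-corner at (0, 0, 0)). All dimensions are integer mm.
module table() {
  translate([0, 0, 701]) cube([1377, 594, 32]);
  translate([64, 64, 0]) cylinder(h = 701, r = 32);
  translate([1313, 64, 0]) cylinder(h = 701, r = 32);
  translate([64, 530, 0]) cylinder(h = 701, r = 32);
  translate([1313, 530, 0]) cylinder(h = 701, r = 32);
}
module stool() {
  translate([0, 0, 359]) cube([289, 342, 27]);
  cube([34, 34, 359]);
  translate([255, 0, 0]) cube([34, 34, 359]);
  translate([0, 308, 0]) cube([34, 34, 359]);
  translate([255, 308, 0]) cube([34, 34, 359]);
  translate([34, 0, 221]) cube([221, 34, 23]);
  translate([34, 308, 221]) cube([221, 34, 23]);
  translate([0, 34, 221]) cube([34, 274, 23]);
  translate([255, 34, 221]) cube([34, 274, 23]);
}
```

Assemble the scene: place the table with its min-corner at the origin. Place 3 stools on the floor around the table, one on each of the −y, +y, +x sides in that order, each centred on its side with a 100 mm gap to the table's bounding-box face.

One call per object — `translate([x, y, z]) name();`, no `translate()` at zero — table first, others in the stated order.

table();
translate([544, -442, 0]) stool();
translate([544, 694, 0]) stool();
translate([1477, 126, 0]) stool();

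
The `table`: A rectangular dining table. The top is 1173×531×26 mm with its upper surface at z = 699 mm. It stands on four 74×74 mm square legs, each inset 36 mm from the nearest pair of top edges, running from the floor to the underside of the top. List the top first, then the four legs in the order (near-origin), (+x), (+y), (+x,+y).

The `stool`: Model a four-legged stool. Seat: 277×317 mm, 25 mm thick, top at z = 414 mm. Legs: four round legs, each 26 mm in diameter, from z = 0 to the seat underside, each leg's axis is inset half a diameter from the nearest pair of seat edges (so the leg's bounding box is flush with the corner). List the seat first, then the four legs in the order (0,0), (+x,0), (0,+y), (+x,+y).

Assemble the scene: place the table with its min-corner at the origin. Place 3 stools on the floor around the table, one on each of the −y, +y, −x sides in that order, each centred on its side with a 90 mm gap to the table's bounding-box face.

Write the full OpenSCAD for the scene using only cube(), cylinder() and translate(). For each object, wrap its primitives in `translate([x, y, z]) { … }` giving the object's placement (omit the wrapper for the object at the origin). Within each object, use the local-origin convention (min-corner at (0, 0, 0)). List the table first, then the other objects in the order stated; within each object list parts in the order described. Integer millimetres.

translate([0, 0, 673]) cube([1173, 531, 26]);
translate([36, 36, 0]) cube([74, 74, 673]);
translate([1063, 36, 0]) cube([74, 74, 673]);
translate([36, 421, 0]) cube([74, 74, 673]);
translate([1063, 421, 0]) cube([74, 74, 673]);
translate([448, -407, 0]) {
  translate([0, 0, 389]) cube([277, 317, 25]);
  translate([13, 13, 0]) cylinder(h = 389, r = 13);
  translate([264, 13, 0]) cylinder(h = 389, r = 13);
  translate([13, 304, 0]) cylinder(h = 389, r = 13);
  translate([264, 304, 0]) cylinder(h = 389, r = 13);
}
translate([448, 621, 0]) {
  translate([0, 0, 389]) cube([277, 317, 25]);
  translate([13, 13, 0]) cylinder(h = 389, r = 13);
  translate([264, 13, 0]) cylinder(h = 389, r = 13);
  translate([13, 304, 0]) cylinder(h = 389, r = 13);
  translate([264, 304, 0]) cylinder(h = 389, r = 13);
}
translate([-367, 107, 0]) {
  translate([0, 0, 389]) cube([277, 317, 25]);
  translate([13, 13, 0]) cylinder(h = 389, r = 13);
  translate([264, 13, 0]) cylinder(h = 389, r = 13);
  translate([13, 304, 0]) cylinder(h = 389, r = 13);
  translate([264, 304, 0]) cylinder(h = 389, r = 13);
}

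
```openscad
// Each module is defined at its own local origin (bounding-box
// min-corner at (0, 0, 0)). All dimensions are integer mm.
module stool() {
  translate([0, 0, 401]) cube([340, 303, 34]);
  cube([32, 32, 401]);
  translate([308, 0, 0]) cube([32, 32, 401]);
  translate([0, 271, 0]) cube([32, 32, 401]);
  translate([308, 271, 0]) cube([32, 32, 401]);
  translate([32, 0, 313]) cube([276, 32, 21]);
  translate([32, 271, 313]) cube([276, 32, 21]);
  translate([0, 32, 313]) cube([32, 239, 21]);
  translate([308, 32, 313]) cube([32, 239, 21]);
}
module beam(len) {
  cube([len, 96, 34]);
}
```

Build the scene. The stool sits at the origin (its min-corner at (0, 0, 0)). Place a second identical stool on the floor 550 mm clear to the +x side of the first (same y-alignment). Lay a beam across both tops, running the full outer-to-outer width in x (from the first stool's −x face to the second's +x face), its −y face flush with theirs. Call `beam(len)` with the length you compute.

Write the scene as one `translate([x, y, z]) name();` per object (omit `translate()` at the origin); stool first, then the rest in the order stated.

stool();
translate([890, 0, 0]) stool();
translate([0, 0, 435]) beam(1230);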